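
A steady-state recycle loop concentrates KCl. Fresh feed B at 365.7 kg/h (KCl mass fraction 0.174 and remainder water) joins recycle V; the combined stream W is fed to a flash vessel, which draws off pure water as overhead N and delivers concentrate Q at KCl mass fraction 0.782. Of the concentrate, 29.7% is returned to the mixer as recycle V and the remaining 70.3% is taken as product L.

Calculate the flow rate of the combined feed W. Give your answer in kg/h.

Overall KCl balance (none leaves overhead): KCl in fresh feed = KCl in product, i.e. 365.7×0.174 = (1−0.297)·Q·0.782.
Q = 63.632/(0.782×0.703) = 115.75 kg/h.
Recycle V = 0.297×115.75 = 34.377 kg/h.
Combined feed W = 365.7 + 34.377 = 400.08 kg/h.

400.1 kg/h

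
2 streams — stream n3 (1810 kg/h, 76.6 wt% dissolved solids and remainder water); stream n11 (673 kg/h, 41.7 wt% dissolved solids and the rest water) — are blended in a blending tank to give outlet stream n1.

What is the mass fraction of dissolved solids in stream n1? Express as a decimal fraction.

Total flow out = 1810 + 673 = 2483 kg/h.
dissolved solids in = 1810×0.766 + 673×0.417 = 1667.1 kg/h.
dissolved solids mass fraction in n1 = 1667.1/2483 = 0.671.

0.671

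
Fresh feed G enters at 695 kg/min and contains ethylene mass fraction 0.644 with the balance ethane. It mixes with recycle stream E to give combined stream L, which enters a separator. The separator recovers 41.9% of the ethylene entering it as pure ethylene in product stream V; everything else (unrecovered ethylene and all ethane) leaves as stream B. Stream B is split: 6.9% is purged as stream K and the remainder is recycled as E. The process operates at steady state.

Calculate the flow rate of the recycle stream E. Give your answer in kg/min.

ethane enters only via G and leaves only via the purge: 695×0.356 = 0.069×(ethane in B), and the separator passes all ethane, so ethane in L = ethane in B = 3585.8 kg/min.
ethylene in L: m_A = 695×0.644 + (1−0.069)·(1−0.419)·m_A, so m_A = 447.58/0.4591 = 974.93 kg/min.
B = (1−0.419)×974.93 + 3585.8 = 4152.2 kg/min.
Recycle E = (1−0.069)×4152.2 = 3865.7 kg/min.

3866 kg/min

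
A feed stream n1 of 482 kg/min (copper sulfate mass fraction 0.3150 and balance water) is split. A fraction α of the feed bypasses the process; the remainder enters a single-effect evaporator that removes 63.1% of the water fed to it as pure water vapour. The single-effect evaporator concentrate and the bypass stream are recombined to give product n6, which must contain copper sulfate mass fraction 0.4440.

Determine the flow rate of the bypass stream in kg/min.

All 482×0.315 = 151.83 kg/min of copper sulfate reaches n6, so n6 = 151.83/0.444 = 341.96 kg/min and vapour = 140.04 kg/min.
The evaporator receives (1−α)·482 of feed at 0.685 water and removes 0.631 of that water:
0.631×0.685×(1−α)×482 = 140.04
(1−α) = 140.04/208.34 = 0.6722;  α = 0.3278.
Bypass flow = 0.3278×482 = 158.01 kg/min.

158 kg/min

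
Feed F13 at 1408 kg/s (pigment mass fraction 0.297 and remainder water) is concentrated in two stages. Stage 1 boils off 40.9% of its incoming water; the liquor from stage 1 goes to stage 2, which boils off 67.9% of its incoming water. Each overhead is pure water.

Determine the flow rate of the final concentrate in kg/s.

water in feed = 1408×0.703 = 989.82 kg/s.
After stage 1: water left = (1−0.409)×989.82 = 584.99; stream total = 1003.2 kg/s.
After stage 2: water left = (1−0.679)×584.99 = 187.78; final concentrate = 605.96 kg/s.

606 kg/s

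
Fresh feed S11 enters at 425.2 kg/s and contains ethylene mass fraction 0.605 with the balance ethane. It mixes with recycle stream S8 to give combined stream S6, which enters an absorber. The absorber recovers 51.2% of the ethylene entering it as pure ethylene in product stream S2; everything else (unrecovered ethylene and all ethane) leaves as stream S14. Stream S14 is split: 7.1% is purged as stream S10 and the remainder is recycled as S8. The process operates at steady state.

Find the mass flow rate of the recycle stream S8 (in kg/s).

2411 kg/s

ethane enters only via S11 and leaves only via the purge: 425.2×0.395 = 0.071×(ethane in S14), and the absorber passes all ethane, so ethane in S6 = ethane in S14 = 2365.5 kg/s.
ethylene in S6: m_A = 425.2×0.605 + (1−0.071)·(1−0.512)·m_A, so m_A = 257.25/0.5466 = 470.59 kg/s.
S14 = (1−0.512)×470.59 + 2365.5 = 2595.2 kg/s.
Recycle S8 = (1−0.071)×2595.2 = 2410.9 kg/s.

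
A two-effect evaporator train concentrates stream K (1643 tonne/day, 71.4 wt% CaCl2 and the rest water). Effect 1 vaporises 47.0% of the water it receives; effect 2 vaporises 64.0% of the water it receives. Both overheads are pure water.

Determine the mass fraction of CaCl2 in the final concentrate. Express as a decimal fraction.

0.9290

water in feed = 1643×0.286 = 469.9 tonne/day.
After stage 1: water left = (1−0.470)×469.9 = 249.05; stream total = 1422.1 tonne/day.
After stage 2: water left = (1−0.640)×249.05 = 89.657; final concentrate = 1262.8 tonne/day.
CaCl2 fraction = 1173.1/1262.8 = 0.9290.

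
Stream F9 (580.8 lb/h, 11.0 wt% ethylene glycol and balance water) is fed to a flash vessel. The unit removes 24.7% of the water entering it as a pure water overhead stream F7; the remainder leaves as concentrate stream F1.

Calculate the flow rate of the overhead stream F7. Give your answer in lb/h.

127.7 lb/h

water entering = 580.8×0.890 = 516.91 lb/h; overhead removed = 0.247×516.91 = 127.68 lb/h.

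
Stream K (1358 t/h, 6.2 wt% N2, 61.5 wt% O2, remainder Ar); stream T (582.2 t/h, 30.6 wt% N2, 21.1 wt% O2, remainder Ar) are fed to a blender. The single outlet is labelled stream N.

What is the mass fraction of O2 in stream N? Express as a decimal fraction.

Total flow out = 1358 + 582.2 = 1940.2 t/h.
O2 in = 1358×0.615 + 582.2×0.211 = 958.01 t/h.
O2 mass fraction in N = 958.01/1940.2 = 0.494.

0.494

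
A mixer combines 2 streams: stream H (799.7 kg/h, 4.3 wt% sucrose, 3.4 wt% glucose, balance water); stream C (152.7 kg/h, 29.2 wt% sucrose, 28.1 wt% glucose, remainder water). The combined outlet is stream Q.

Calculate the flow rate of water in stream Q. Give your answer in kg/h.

water out = water in = 799.7×0.923 + 152.7×0.427 = 803.33 kg/h.

803.3 kg/h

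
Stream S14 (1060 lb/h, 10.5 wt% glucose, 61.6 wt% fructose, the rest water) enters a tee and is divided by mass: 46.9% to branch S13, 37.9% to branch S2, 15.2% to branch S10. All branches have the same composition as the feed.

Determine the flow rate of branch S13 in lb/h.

Branch S13 flow = 0.469×1060 = 497.14 lb/h.

497.1 lb/h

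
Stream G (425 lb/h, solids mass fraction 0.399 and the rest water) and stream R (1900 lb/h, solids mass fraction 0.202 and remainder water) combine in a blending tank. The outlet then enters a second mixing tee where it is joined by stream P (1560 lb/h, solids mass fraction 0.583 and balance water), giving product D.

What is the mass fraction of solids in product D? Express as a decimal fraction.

Overall, product flow = 3885 lb/h.
solids in = 425×0.399 + 1900×0.202 + 1560×0.583 = 1462.9 lb/h.
solids fraction in D = 0.377.

0.377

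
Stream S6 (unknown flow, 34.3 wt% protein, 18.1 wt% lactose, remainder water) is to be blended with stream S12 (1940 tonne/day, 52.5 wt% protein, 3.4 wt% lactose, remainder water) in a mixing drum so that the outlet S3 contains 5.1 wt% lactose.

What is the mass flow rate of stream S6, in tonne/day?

Let S6 be the unknown flow. Total out = 1940 + S6.
lactose balance: 65.96 + 0.181·S6 = 0.051·(1940 + S6)
(0.181 − 0.051)·S6 = 0.051×1940 − 65.96 = 32.98
S6 = 32.98 / 0.130 = 253.69 tonne/day

253.7 tonne/day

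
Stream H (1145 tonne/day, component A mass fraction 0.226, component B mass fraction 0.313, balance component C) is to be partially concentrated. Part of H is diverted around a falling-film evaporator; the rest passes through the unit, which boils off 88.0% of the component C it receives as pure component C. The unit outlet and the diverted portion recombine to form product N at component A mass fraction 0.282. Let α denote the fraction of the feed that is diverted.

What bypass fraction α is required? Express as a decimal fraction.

0.510

All 1145×0.226 = 258.77 tonne/day of component A reaches N, so N = 258.77/0.282 = 917.62 tonne/day and vapour = 227.38 tonne/day.
The evaporator receives (1−α)·1145 of feed at 0.461 component C and removes 0.880 of that component C:
0.880×0.461×(1−α)×1145 = 227.38
(1−α) = 227.38/464.5 = 0.4895;  α = 0.5105.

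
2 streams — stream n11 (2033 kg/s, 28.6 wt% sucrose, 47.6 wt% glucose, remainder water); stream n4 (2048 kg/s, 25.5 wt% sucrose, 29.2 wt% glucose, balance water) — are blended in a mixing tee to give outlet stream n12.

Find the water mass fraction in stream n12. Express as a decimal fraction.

0.346

Total flow out = 2033 + 2048 = 4081 kg/s.
water in = 2033×0.238 + 2048×0.453 = 1411.6 kg/s.
water mass fraction in n12 = 1411.6/4081 = 0.346.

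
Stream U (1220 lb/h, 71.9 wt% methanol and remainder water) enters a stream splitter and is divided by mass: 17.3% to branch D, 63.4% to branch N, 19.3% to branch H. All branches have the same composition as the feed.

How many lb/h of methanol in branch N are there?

Branch N total = 0.634×1220 = 773.48 lb/h.
methanol in N = 0.719×773.48 = 556.13 lb/h.

556.1 lb/h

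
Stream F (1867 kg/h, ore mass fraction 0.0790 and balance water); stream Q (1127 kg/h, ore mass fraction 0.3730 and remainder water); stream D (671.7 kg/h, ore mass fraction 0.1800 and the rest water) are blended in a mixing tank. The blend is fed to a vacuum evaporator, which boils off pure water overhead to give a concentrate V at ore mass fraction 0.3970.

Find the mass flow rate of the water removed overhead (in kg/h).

1931 kg/h

ore entering = 1867×0.079 + 1127×0.373 + 671.7×0.180 = 688.77 kg/h.
All ore reports to V, so V = 688.77/0.397 = 1734.9 kg/h.
Total feed = 3665.7 kg/h; overhead = 3665.7 − 1734.9 = 1930.8 kg/h.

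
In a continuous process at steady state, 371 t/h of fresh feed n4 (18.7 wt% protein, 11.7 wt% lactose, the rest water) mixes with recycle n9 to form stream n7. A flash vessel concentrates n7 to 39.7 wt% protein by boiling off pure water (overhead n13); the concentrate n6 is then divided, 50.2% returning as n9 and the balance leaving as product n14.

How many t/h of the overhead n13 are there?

Overall protein balance (none leaves overhead): protein in fresh feed = protein in product, i.e. 371×0.187 = (1−0.502)·n6·0.397.
n6 = 69.377/(0.397×0.498) = 350.91 t/h.
Recycle n9 = 0.502×350.91 = 176.16 t/h.
Combined feed n7 = 371 + 176.16 = 547.16 t/h.
Overhead n13 = n7 − n6 = 547.16 − 350.91 = 196.25 t/h.

196.2 t/h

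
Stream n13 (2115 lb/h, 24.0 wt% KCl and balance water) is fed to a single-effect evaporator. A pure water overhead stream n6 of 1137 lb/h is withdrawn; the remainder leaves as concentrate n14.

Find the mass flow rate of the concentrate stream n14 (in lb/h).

Concentrate = 2115 − 1137 = 978 lb/h.

978 lb/h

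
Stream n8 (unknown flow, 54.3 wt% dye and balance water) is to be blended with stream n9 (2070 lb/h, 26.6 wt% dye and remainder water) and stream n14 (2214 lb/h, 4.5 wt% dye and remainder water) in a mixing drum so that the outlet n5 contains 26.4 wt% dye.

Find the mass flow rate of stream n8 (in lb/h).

Let n8 be the unknown flow. Total out = 4284 + n8.
dye balance: 650.25 + 0.543·n8 = 0.264·(4284 + n8)
(0.543 − 0.264)·n8 = 0.264×4284 − 650.25 = 480.73
n8 = 480.73 / 0.279 = 1723 lb/h

1723 lb/h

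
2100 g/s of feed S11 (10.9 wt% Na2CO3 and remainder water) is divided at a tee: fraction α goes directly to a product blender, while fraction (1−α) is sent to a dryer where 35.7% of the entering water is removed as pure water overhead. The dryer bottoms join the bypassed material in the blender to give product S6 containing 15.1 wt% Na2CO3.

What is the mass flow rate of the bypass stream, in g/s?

All 2100×0.109 = 228.9 g/s of Na2CO3 reaches S6, so S6 = 228.9/0.151 = 1515.9 g/s and vapour = 584.11 g/s.
The evaporator receives (1−α)·2100 of feed at 0.891 water and removes 0.357 of that water:
0.357×0.891×(1−α)×2100 = 584.11
(1−α) = 584.11/667.98 = 0.8744;  α = 0.1256.
Bypass flow = 0.1256×2100 = 263.69 g/s.

263.7 g/s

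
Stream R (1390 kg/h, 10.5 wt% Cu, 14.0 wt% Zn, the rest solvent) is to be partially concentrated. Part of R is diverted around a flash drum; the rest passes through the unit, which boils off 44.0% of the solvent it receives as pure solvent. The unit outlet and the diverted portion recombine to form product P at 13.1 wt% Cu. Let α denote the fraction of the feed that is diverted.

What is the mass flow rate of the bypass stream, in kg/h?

559.5 kg/h

All 1390×0.105 = 145.95 kg/h of Cu reaches P, so P = 145.95/0.131 = 1114.1 kg/h and vapour = 275.88 kg/h.
The evaporator receives (1−α)·1390 of feed at 0.755 solvent and removes 0.440 of that solvent:
0.440×0.755×(1−α)×1390 = 275.88
(1−α) = 275.88/461.76 = 0.5975;  α = 0.4025.
Bypass flow = 0.4025×1390 = 559.54 kg/h.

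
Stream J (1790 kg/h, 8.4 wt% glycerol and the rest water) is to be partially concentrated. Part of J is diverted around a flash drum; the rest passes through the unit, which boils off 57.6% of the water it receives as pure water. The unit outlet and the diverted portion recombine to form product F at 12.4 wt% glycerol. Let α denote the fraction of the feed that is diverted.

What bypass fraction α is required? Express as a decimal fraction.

0.389

All 1790×0.084 = 150.36 kg/h of glycerol reaches F, so F = 150.36/0.124 = 1212.6 kg/h and vapour = 577.42 kg/h.
The evaporator receives (1−α)·1790 of feed at 0.916 water and removes 0.576 of that water:
0.576×0.916×(1−α)×1790 = 577.42
(1−α) = 577.42/944.43 = 0.6114;  α = 0.3886.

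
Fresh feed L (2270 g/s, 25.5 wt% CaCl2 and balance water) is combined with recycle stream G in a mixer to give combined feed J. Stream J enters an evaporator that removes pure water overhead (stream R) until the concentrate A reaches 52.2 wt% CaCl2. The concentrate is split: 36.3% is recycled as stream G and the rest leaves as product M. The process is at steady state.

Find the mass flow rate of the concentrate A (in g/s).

Overall CaCl2 balance (none leaves overhead): CaCl2 in fresh feed = CaCl2 in product, i.e. 2270×0.255 = (1−0.363)·A·0.522.
A = 578.85/(0.522×0.637) = 1740.8 g/s.

1741 g/s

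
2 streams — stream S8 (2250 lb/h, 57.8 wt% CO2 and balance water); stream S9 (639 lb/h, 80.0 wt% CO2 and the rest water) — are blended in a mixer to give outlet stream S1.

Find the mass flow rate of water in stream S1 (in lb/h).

1077 lb/h

water out = water in = 2250×0.422 + 639×0.200 = 1077.3 lb/h.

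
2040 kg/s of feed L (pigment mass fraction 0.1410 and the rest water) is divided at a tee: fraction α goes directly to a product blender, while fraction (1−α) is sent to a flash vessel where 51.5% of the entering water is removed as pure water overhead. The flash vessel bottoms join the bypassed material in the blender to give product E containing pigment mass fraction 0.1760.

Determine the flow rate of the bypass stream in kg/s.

All 2040×0.141 = 287.64 kg/s of pigment reaches E, so E = 287.64/0.176 = 1634.3 kg/s and vapour = 405.68 kg/s.
The evaporator receives (1−α)·2040 of feed at 0.859 water and removes 0.515 of that water:
0.515×0.859×(1−α)×2040 = 405.68
(1−α) = 405.68/902.47 = 0.4495;  α = 0.5505.
Bypass flow = 0.5505×2040 = 1123 kg/s.

1123 kg/s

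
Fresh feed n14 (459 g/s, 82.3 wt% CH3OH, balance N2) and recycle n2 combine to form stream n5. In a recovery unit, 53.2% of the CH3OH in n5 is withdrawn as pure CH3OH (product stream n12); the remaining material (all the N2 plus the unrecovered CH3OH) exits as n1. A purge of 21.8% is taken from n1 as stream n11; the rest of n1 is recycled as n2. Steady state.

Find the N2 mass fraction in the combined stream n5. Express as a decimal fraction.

N2 enters only via n14 and leaves only via the purge: 459×0.177 = 0.218×(N2 in n1), and the recovery unit passes all N2, so N2 in n5 = N2 in n1 = 372.67 g/s.
CH3OH in n5: m_A = 459×0.823 + (1−0.218)·(1−0.532)·m_A, so m_A = 377.76/0.6340 = 595.81 g/s.
n5 = 595.81 + 372.67 = 968.48 g/s.
N2 fraction in n5 = 372.67/968.48 = 0.385.

0.385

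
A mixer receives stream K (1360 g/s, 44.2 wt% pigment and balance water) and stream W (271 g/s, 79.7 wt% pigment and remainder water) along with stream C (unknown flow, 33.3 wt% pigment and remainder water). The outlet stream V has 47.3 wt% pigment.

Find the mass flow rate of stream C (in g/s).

326 g/s

Let C be the unknown flow. Total out = 1631 + C.
pigment balance: 817.11 + 0.333·C = 0.473·(1631 + C)
(0.333 − 0.473)·C = 0.473×1631 − 817.11 = -45.644
C = -45.644 / -0.140 = 326.03 g/s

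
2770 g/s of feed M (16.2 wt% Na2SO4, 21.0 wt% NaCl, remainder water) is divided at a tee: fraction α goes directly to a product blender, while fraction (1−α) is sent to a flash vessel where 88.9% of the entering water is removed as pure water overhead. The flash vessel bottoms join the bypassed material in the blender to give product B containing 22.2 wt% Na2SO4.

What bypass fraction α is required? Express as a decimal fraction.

0.516

All 2770×0.162 = 448.74 g/s of Na2SO4 reaches B, so B = 448.74/0.222 = 2021.4 g/s and vapour = 748.65 g/s.
The evaporator receives (1−α)·2770 of feed at 0.628 water and removes 0.889 of that water:
0.889×0.628×(1−α)×2770 = 748.65
(1−α) = 748.65/1546.5 = 0.4841;  α = 0.5159.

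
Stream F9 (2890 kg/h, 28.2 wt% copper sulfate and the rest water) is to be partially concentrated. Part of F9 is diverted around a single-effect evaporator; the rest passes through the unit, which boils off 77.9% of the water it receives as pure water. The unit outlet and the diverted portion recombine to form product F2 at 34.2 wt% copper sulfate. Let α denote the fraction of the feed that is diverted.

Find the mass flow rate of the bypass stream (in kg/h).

All 2890×0.282 = 814.98 kg/h of copper sulfate reaches F2, so F2 = 814.98/0.342 = 2383 kg/h and vapour = 507.02 kg/h.
The evaporator receives (1−α)·2890 of feed at 0.718 water and removes 0.779 of that water:
0.779×0.718×(1−α)×2890 = 507.02
(1−α) = 507.02/1616.4 = 0.3137;  α = 0.6863.
Bypass flow = 0.6863×2890 = 1983.5 kg/h.

1984 kg/h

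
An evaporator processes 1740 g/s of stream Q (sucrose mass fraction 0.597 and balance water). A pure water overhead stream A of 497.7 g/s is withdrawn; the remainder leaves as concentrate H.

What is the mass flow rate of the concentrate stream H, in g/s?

1242 g/s

Concentrate = 1740 − 497.7 = 1242.3 g/s.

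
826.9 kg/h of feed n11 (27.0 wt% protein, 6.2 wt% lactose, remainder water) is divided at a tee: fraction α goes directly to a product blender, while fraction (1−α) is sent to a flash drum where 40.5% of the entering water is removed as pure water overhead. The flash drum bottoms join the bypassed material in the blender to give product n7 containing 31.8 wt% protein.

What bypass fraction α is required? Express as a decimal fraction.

0.442

All 826.9×0.270 = 223.26 kg/h of protein reaches n7, so n7 = 223.26/0.318 = 702.08 kg/h and vapour = 124.82 kg/h.
The evaporator receives (1−α)·826.9 of feed at 0.668 water and removes 0.405 of that water:
0.405×0.668×(1−α)×826.9 = 124.82
(1−α) = 124.82/223.71 = 0.5579;  α = 0.4421.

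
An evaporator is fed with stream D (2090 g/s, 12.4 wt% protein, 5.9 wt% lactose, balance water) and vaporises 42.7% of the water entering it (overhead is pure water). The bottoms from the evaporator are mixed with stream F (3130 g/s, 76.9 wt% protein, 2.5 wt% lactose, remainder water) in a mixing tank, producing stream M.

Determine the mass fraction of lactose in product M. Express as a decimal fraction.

0.045

Vapour removed = 0.427×0.817×2090 = 729.12 g/s; concentrate = 1360.9 g/s.
lactose reaching the mixer = 123.31 (from concentrate) + 3130×0.025 = 201.56 g/s.
Product flow = 1360.9 + 3130 = 4490.9 g/s; lactose fraction = 0.045.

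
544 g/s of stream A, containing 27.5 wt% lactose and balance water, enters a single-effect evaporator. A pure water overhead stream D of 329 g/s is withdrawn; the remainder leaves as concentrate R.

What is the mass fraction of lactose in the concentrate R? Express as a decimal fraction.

lactose is not removed: 544×0.275 = 149.6 g/s of lactose enters R.
Concentrate = 544 − 329 = 215 g/s.
Mass fraction = 149.6/215 = 0.6958.

0.6958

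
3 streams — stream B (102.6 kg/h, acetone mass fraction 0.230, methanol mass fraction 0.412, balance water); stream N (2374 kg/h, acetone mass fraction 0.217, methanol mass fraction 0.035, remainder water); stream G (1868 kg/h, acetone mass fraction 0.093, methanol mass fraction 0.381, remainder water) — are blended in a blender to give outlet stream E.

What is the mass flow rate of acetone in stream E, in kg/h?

acetone out = acetone in = 102.6×0.230 + 2374×0.217 + 1868×0.093 = 712.48 kg/h.

712.5 kg/h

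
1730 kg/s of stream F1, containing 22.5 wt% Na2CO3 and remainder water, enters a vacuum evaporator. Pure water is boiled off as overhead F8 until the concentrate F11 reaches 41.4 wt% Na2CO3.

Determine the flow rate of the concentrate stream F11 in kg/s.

Na2CO3 is conserved: 1730×0.225 = 389.25 kg/s all reports to the concentrate.
Concentrate = 389.25/(target fraction) = 940.22 kg/s.

940.2 kg/s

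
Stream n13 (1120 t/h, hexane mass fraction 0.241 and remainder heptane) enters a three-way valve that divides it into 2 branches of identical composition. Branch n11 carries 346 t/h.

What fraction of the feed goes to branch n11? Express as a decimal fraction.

0.309

Fraction to n11 = 346/1120 = 0.3089.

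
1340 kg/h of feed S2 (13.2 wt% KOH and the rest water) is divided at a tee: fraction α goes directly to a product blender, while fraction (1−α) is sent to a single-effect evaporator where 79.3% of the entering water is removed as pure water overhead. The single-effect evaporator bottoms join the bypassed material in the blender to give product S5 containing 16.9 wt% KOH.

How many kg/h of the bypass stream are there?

All 1340×0.132 = 176.88 kg/h of KOH reaches S5, so S5 = 176.88/0.169 = 1046.6 kg/h and vapour = 293.37 kg/h.
The evaporator receives (1−α)·1340 of feed at 0.868 water and removes 0.793 of that water:
0.793×0.868×(1−α)×1340 = 293.37
(1−α) = 293.37/922.35 = 0.3181;  α = 0.6819.
Bypass flow = 0.6819×1340 = 913.79 kg/h.

913.8 kg/h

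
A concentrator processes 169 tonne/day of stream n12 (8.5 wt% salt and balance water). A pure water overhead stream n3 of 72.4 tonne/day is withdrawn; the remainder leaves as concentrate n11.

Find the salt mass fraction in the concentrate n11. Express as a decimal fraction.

salt is not removed: 169×0.085 = 14.365 tonne/day of salt enters n11.
Concentrate = 169 − 72.4 = 96.6 tonne/day.
Mass fraction = 14.365/96.6 = 0.149.

0.149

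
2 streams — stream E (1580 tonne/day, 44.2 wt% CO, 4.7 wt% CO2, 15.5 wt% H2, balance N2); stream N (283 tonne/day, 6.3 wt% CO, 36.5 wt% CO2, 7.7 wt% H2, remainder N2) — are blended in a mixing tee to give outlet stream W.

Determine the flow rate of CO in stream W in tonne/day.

716.2 tonne/day

CO out = CO in = 1580×0.442 + 283×0.063 = 716.19 tonne/day.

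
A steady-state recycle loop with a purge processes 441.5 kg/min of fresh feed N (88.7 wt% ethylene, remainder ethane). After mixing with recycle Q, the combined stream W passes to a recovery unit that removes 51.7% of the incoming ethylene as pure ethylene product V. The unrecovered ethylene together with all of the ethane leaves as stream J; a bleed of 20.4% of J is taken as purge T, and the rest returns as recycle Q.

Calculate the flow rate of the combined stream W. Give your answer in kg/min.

ethane enters only via N and leaves only via the purge: 441.5×0.113 = 0.204×(ethane in J), and the recovery unit passes all ethane, so ethane in W = ethane in J = 244.56 kg/min.
ethylene in W: m_A = 441.5×0.887 + (1−0.204)·(1−0.517)·m_A, so m_A = 391.61/0.6155 = 636.21 kg/min.
W = 636.21 + 244.56 = 880.77 kg/min.

880.8 kg/min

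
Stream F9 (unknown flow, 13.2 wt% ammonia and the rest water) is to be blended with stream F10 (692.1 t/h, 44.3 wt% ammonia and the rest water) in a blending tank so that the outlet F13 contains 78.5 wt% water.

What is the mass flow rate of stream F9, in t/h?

1901 t/h

Let F9 be the unknown flow. Total out = 692.1 + F9.
water balance: 385.5 + 0.868·F9 = 0.785·(692.1 + F9)
(0.868 − 0.785)·F9 = 0.785×692.1 − 385.5 = 157.8
F9 = 157.8 / 0.083 = 1901.2 t/h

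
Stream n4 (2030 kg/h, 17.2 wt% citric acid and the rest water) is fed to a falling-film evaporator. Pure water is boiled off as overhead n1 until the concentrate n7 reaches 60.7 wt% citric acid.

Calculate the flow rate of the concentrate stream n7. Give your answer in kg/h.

575.2 kg/h

citric acid is conserved: 2030×0.172 = 349.16 kg/h all reports to the concentrate.
Concentrate = 349.16/(target fraction) = 575.22 kg/h.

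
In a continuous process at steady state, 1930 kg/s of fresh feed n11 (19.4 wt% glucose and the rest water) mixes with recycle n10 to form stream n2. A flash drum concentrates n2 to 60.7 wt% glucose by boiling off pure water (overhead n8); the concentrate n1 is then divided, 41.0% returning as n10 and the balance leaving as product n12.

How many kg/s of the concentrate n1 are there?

1045 kg/s

Overall glucose balance (none leaves overhead): glucose in fresh feed = glucose in product, i.e. 1930×0.194 = (1−0.410)·n1·0.607.
n1 = 374.42/(0.607×0.590) = 1045.5 kg/s.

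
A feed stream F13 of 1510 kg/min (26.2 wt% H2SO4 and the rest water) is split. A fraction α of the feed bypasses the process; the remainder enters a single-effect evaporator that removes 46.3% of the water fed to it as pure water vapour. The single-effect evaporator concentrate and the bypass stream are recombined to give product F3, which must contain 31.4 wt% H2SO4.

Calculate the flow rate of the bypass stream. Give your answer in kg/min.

All 1510×0.262 = 395.62 kg/min of H2SO4 reaches F3, so F3 = 395.62/0.314 = 1259.9 kg/min and vapour = 250.06 kg/min.
The evaporator receives (1−α)·1510 of feed at 0.738 water and removes 0.463 of that water:
0.463×0.738×(1−α)×1510 = 250.06
(1−α) = 250.06/515.96 = 0.4847;  α = 0.5153.
Bypass flow = 0.5153×1510 = 778.16 kg/min.

778.2 kg/min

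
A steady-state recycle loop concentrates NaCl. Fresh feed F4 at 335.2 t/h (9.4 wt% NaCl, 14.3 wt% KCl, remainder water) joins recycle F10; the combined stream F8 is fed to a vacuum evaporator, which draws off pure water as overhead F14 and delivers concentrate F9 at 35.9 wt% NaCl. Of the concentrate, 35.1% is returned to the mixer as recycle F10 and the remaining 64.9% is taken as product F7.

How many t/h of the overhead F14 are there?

247.4 t/h

Overall NaCl balance (none leaves overhead): NaCl in fresh feed = NaCl in product, i.e. 335.2×0.094 = (1−0.351)·F9·0.359.
F9 = 31.509/(0.359×0.649) = 135.24 t/h.
Recycle F10 = 0.351×135.24 = 47.468 t/h.
Combined feed F8 = 335.2 + 47.468 = 382.67 t/h.
Overhead F14 = F8 − F9 = 382.67 − 135.24 = 247.43 t/h.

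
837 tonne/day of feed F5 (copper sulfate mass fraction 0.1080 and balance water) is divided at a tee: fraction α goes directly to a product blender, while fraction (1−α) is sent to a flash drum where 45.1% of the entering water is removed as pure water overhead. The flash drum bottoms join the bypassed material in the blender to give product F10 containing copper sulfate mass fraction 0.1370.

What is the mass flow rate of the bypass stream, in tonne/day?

396.6 tonne/day

All 837×0.108 = 90.396 tonne/day of copper sulfate reaches F10, so F10 = 90.396/0.137 = 659.82 tonne/day and vapour = 177.18 tonne/day.
The evaporator receives (1−α)·837 of feed at 0.892 water and removes 0.451 of that water:
0.451×0.892×(1−α)×837 = 177.18
(1−α) = 177.18/336.72 = 0.5262;  α = 0.4738.
Bypass flow = 0.4738×837 = 396.59 tonne/day.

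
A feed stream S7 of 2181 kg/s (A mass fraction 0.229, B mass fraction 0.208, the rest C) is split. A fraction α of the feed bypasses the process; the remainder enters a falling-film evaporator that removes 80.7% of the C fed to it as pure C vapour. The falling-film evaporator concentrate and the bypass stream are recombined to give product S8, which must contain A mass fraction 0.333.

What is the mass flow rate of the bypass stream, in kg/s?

681.8 kg/s

All 2181×0.229 = 499.45 kg/s of A reaches S8, so S8 = 499.45/0.333 = 1499.8 kg/s and vapour = 681.15 kg/s.
The evaporator receives (1−α)·2181 of feed at 0.563 C and removes 0.807 of that C:
0.807×0.563×(1−α)×2181 = 681.15
(1−α) = 681.15/990.92 = 0.6874;  α = 0.3126.
Bypass flow = 0.3126×2181 = 681.79 kg/s.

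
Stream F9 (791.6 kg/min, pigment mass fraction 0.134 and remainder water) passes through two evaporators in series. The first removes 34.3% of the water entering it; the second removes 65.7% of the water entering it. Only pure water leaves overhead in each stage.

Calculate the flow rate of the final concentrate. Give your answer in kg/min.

260.6 kg/min

water in feed = 791.6×0.866 = 685.53 kg/min.
After stage 1: water left = (1−0.343)×685.53 = 450.39; stream total = 556.46 kg/min.
After stage 2: water left = (1−0.657)×450.39 = 154.48; final concentrate = 260.56 kg/min.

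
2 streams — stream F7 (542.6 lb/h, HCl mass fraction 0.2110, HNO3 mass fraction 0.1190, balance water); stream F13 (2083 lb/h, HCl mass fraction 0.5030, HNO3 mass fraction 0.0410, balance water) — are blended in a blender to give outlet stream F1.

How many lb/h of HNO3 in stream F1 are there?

150 lb/h

HNO3 out = HNO3 in = 542.6×0.119 + 2083×0.041 = 149.97 lb/h.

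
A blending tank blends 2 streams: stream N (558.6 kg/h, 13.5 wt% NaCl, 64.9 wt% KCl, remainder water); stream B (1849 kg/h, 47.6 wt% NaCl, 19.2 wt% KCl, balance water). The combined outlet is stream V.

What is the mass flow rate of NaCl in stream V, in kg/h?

NaCl out = NaCl in = 558.6×0.135 + 1849×0.476 = 955.53 kg/h.

955.5 kg/h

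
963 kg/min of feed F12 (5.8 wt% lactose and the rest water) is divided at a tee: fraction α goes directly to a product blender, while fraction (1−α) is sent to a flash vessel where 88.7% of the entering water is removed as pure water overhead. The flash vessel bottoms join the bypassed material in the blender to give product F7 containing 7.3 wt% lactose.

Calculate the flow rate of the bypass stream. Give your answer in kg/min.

All 963×0.058 = 55.854 kg/min of lactose reaches F7, so F7 = 55.854/0.073 = 765.12 kg/min and vapour = 197.88 kg/min.
The evaporator receives (1−α)·963 of feed at 0.942 water and removes 0.887 of that water:
0.887×0.942×(1−α)×963 = 197.88
(1−α) = 197.88/804.64 = 0.2459;  α = 0.7541.
Bypass flow = 0.7541×963 = 726.18 kg/min.

726.2 kg/min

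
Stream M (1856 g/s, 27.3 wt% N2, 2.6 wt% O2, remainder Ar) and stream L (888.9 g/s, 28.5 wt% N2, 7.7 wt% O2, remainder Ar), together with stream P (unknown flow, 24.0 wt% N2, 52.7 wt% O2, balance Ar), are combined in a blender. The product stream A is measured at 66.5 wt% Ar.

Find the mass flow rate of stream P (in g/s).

99.11 g/s

Let P be the unknown flow. Total out = 2744.9 + P.
Ar balance: 1868.2 + 0.233·P = 0.665·(2744.9 + P)
(0.233 − 0.665)·P = 0.665×2744.9 − 1868.2 = -42.816
P = -42.816 / -0.432 = 99.11 g/s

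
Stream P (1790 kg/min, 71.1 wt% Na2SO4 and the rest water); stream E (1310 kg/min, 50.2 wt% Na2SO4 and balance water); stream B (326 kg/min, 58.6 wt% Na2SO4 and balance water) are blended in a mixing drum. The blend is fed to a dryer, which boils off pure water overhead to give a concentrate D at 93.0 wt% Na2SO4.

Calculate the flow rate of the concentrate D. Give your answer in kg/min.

2281 kg/min

Na2SO4 entering = 1790×0.711 + 1310×0.502 + 326×0.586 = 2121.3 kg/min.
All Na2SO4 reports to D, so D = 2121.3/0.930 = 2281 kg/min.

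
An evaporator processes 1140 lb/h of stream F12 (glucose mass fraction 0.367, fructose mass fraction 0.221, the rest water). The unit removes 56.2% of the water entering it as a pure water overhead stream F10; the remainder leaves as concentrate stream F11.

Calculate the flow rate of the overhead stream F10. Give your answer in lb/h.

water entering = 1140×0.412 = 469.68 lb/h; overhead removed = 0.562×469.68 = 263.96 lb/h.

264 lb/h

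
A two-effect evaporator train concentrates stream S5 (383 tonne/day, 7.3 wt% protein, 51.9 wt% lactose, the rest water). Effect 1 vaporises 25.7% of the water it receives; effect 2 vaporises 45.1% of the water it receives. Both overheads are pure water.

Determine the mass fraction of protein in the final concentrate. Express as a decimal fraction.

0.0963

water in feed = 383×0.408 = 156.26 tonne/day.
After stage 1: water left = (1−0.257)×156.26 = 116.1; stream total = 342.84 tonne/day.
After stage 2: water left = (1−0.451)×116.1 = 63.741; final concentrate = 290.48 tonne/day.
protein fraction = 27.959/290.48 = 0.0963.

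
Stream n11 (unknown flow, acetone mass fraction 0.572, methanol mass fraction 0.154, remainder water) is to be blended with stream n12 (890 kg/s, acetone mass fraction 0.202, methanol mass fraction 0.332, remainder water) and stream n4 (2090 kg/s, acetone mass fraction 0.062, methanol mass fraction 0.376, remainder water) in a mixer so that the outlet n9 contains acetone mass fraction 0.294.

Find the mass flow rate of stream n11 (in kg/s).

Let n11 be the unknown flow. Total out = 2980 + n11.
acetone balance: 309.36 + 0.572·n11 = 0.294·(2980 + n11)
(0.572 − 0.294)·n11 = 0.294×2980 − 309.36 = 566.76
n11 = 566.76 / 0.278 = 2038.7 kg/s

2039 kg/s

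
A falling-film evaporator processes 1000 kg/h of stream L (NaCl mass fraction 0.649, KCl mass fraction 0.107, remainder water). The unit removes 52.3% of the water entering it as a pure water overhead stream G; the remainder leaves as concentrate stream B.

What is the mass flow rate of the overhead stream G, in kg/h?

127.6 kg/h

water entering = 1000×0.244 = 244 kg/h; overhead removed = 0.523×244 = 127.61 kg/h.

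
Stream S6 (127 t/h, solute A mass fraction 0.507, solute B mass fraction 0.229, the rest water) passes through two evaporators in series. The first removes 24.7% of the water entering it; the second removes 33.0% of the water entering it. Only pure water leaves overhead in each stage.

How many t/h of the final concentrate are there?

water in feed = 127×0.264 = 33.528 t/h.
After stage 1: water left = (1−0.247)×33.528 = 25.247; stream total = 118.72 t/h.
After stage 2: water left = (1−0.330)×25.247 = 16.915; final concentrate = 110.39 t/h.

110.4 t/h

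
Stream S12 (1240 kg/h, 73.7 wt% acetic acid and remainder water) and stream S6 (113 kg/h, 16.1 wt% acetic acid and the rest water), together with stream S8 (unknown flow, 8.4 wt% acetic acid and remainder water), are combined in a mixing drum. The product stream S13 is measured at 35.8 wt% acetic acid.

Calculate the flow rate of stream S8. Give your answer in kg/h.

Let S8 be the unknown flow. Total out = 1353 + S8.
acetic acid balance: 932.07 + 0.084·S8 = 0.358·(1353 + S8)
(0.084 − 0.358)·S8 = 0.358×1353 − 932.07 = -447.7
S8 = -447.7 / -0.274 = 1633.9 kg/h

1634 kg/h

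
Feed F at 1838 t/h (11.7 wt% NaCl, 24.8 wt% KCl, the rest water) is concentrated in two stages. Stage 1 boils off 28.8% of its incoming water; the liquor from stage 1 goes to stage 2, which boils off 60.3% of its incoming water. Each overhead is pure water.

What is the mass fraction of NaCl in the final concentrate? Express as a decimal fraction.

0.215

water in feed = 1838×0.635 = 1167.1 t/h.
After stage 1: water left = (1−0.288)×1167.1 = 831; stream total = 1501.9 t/h.
After stage 2: water left = (1−0.603)×831 = 329.91; final concentrate = 1000.8 t/h.
NaCl fraction = 215.05/1000.8 = 0.215.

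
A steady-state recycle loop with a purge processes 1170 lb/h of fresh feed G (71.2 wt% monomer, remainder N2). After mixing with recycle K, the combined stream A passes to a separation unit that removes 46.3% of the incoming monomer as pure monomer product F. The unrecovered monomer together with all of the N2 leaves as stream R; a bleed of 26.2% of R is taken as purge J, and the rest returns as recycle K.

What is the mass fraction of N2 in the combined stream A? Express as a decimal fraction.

0.482

N2 enters only via G and leaves only via the purge: 1170×0.288 = 0.262×(N2 in R), and the separation unit passes all N2, so N2 in A = N2 in R = 1286.1 lb/h.
monomer in A: m_A = 1170×0.712 + (1−0.262)·(1−0.463)·m_A, so m_A = 833.04/0.6037 = 1379.9 lb/h.
A = 1379.9 + 1286.1 = 2666 lb/h.
N2 fraction in A = 1286.1/2666 = 0.482.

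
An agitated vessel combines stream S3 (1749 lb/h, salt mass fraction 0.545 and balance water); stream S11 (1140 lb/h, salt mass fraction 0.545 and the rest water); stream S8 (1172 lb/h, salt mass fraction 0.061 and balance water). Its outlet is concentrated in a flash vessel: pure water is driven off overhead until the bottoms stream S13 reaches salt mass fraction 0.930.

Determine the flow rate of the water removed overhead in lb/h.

salt entering = 1749×0.545 + 1140×0.545 + 1172×0.061 = 1646 lb/h.
All salt reports to S13, so S13 = 1646/0.930 = 1769.9 lb/h.
Total feed = 4061 lb/h; overhead = 4061 − 1769.9 = 2291.1 lb/h.

2291 lb/h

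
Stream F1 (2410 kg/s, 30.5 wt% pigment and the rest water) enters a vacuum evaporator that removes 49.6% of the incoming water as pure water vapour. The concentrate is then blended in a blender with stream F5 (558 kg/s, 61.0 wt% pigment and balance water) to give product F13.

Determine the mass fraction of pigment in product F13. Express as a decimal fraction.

0.5032

Vapour removed = 0.496×0.695×2410 = 830.78 kg/s; concentrate = 1579.2 kg/s.
pigment reaching the mixer = 735.05 (from concentrate) + 558×0.610 = 1075.4 kg/s.
Product flow = 1579.2 + 558 = 2137.2 kg/s; pigment fraction = 0.5032.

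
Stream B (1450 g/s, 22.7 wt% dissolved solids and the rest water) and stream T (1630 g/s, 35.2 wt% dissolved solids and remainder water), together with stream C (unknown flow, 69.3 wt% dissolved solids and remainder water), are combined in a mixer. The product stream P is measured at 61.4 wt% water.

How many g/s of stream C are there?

931.5 g/s

Let C be the unknown flow. Total out = 3080 + C.
water balance: 2177.1 + 0.307·C = 0.614·(3080 + C)
(0.307 − 0.614)·C = 0.614×3080 − 2177.1 = -285.97
C = -285.97 / -0.307 = 931.5 g/s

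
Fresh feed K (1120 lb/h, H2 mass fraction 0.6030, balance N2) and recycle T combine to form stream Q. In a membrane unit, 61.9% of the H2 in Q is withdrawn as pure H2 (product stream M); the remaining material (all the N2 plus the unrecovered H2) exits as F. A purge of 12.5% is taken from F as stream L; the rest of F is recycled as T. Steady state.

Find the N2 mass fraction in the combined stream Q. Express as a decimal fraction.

N2 enters only via K and leaves only via the purge: 1120×0.397 = 0.125×(N2 in F), and the membrane unit passes all N2, so N2 in Q = N2 in F = 3557.1 lb/h.
H2 in Q: m_A = 1120×0.603 + (1−0.125)·(1−0.619)·m_A, so m_A = 675.36/0.6666 = 1013.1 lb/h.
Q = 1013.1 + 3557.1 = 4570.2 lb/h.
N2 fraction in Q = 3557.1/4570.2 = 0.7783.

0.7783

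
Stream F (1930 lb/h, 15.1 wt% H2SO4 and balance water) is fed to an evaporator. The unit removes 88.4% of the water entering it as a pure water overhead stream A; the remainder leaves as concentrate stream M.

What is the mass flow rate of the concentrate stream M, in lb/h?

water entering = 1930×0.849 = 1638.6 lb/h; overhead removed = 0.884×1638.6 = 1448.5 lb/h.
Concentrate = 1930 − 1448.5 = 481.5 lb/h.

481.5 lb/h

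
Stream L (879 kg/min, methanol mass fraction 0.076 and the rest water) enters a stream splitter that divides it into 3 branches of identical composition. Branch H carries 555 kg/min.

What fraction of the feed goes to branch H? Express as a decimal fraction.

0.631

Fraction to H = 555/879 = 0.6314.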